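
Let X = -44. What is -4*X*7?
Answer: 1232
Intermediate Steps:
-4*X*7 = -4*(-44)*7 = 176*7 = 1232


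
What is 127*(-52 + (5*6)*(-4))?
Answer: -21844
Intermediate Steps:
127*(-52 + (5*6)*(-4)) = 127*(-52 + 30*(-4)) = 127*(-52 - 120) = 127*(-172) = -21844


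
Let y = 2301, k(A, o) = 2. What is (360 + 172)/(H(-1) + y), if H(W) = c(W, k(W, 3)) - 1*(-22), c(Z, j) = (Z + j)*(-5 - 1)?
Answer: 76/331 ≈ 0.22961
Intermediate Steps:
c(Z, j) = -6*Z - 6*j (c(Z, j) = (Z + j)*(-6) = -6*Z - 6*j)
H(W) = 10 - 6*W (H(W) = (-6*W - 6*2) - 1*(-22) = (-6*W - 12) + 22 = (-12 - 6*W) + 22 = 10 - 6*W)
(360 + 172)/(H(-1) + y) = (360 + 172)/((10 - 6*(-1)) + 2301) = 532/((10 + 6) + 2301) = 532/(16 + 2301) = 532/2317 = 532*(1/2317) = 76/331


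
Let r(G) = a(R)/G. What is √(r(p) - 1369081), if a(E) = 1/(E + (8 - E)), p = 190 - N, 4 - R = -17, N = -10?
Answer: I*√2190529599/40 ≈ 1170.1*I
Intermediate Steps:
R = 21 (R = 4 - 1*(-17) = 4 + 17 = 21)
p = 200 (p = 190 - 1*(-10) = 190 + 10 = 200)
a(E) = ⅛ (a(E) = 1/8 = ⅛)
r(G) = 1/(8*G)
√(r(p) - 1369081) = √((⅛)/200 - 1369081) = √((⅛)*(1/200) - 1369081) = √(1/1600 - 1369081) = √(-2190529599/1600) = I*√2190529599/40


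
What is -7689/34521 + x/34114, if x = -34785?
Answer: -13181221/10609454 ≈ -1.2424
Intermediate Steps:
-7689/34521 + x/34114 = -7689/34521 - 34785/34114 = -7689*1/34521 - 34785*1/34114 = -2563/11507 - 34785/34114 = -13181221/10609454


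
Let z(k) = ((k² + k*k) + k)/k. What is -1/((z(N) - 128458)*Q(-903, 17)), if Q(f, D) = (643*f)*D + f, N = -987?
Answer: -1/1287562137876 ≈ -7.7666e-13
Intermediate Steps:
Q(f, D) = f + 643*D*f (Q(f, D) = 643*D*f + f = f + 643*D*f)
z(k) = (k + 2*k²)/k (z(k) = ((k² + k²) + k)/k = (2*k² + k)/k = (k + 2*k²)/k)
-1/((z(N) - 128458)*Q(-903, 17)) = -1/(((1 + 2*(-987)) - 128458)*((-903*(1 + 643*17)))) = -1/(((1 - 1974) - 128458)*((-903*(1 + 10931)))) = -1/((-1973 - 128458)*((-903*10932))) = -1/((-130431)*(-9871596)) = -(-1)*(-1)/(130431*9871596) = -1*1/1287562137876 = -1/1287562137876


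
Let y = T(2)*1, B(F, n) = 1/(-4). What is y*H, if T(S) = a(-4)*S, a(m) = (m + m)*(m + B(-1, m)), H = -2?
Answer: -136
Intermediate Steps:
B(F, n) = -¼
a(m) = 2*m*(-¼ + m) (a(m) = (m + m)*(m - ¼) = (2*m)*(-¼ + m) = 2*m*(-¼ + m))
T(S) = 34*S (T(S) = ((½)*(-4)*(-1 + 4*(-4)))*S = ((½)*(-4)*(-1 - 16))*S = ((½)*(-4)*(-17))*S = 34*S)
y = 68 (y = (34*2)*1 = 68*1 = 68)
y*H = 68*(-2) = -136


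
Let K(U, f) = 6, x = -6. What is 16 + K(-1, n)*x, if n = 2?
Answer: -20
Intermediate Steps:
16 + K(-1, n)*x = 16 + 6*(-6) = 16 - 36 = -20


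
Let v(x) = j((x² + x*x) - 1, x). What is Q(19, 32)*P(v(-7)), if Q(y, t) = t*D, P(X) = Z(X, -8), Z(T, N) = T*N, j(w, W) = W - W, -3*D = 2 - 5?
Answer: 0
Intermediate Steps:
D = 1 (D = -(2 - 5)/3 = -⅓*(-3) = 1)
j(w, W) = 0
Z(T, N) = N*T
v(x) = 0
P(X) = -8*X
Q(y, t) = t (Q(y, t) = t*1 = t)
Q(19, 32)*P(v(-7)) = 32*(-8*0) = 32*0 = 0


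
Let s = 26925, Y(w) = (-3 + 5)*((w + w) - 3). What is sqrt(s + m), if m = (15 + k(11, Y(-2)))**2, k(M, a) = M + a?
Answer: sqrt(27069) ≈ 164.53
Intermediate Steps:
Y(w) = -6 + 4*w (Y(w) = 2*(2*w - 3) = 2*(-3 + 2*w) = -6 + 4*w)
m = 144 (m = (15 + (11 + (-6 + 4*(-2))))**2 = (15 + (11 + (-6 - 8)))**2 = (15 + (11 - 14))**2 = (15 - 3)**2 = 12**2 = 144)
sqrt(s + m) = sqrt(26925 + 144) = sqrt(27069)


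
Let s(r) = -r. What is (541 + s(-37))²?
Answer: 334084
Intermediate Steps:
(541 + s(-37))² = (541 - 1*(-37))² = (541 + 37)² = 578² = 334084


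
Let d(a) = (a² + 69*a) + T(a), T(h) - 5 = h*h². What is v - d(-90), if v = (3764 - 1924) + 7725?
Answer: 736670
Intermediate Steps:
v = 9565 (v = 1840 + 7725 = 9565)
T(h) = 5 + h³ (T(h) = 5 + h*h² = 5 + h³)
d(a) = 5 + a² + a³ + 69*a (d(a) = (a² + 69*a) + (5 + a³) = 5 + a² + a³ + 69*a)
v - d(-90) = 9565 - (5 + (-90)² + (-90)³ + 69*(-90)) = 9565 - (5 + 8100 - 729000 - 6210) = 9565 - 1*(-727105) = 9565 + 727105 = 736670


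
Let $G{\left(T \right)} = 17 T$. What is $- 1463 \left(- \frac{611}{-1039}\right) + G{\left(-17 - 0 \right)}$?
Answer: $- \frac{1194164}{1039} \approx -1149.3$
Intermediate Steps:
$- 1463 \left(- \frac{611}{-1039}\right) + G{\left(-17 - 0 \right)} = - 1463 \left(- \frac{611}{-1039}\right) + 17 \left(-17 - 0\right) = - 1463 \left(\left(-611\right) \left(- \frac{1}{1039}\right)\right) + 17 \left(-17 + 0\right) = \left(-1463\right) \frac{611}{1039} + 17 \left(-17\right) = - \frac{893893}{1039} - 289 = - \frac{1194164}{1039}$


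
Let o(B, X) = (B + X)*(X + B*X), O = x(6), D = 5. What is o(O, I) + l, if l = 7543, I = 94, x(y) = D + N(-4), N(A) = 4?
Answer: 104363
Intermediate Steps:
x(y) = 9 (x(y) = 5 + 4 = 9)
O = 9
o(O, I) + l = 94*(9 + 94 + 9**2 + 9*94) + 7543 = 94*(9 + 94 + 81 + 846) + 7543 = 94*1030 + 7543 = 96820 + 7543 = 104363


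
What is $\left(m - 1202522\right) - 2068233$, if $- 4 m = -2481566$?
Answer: $- \frac{5300727}{2} \approx -2.6504 \cdot 10^{6}$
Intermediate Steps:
$m = \frac{1240783}{2}$ ($m = \left(- \frac{1}{4}\right) \left(-2481566\right) = \frac{1240783}{2} \approx 6.2039 \cdot 10^{5}$)
$\left(m - 1202522\right) - 2068233 = \left(\frac{1240783}{2} - 1202522\right) - 2068233 = - \frac{1164261}{2} - 2068233 = - \frac{5300727}{2}$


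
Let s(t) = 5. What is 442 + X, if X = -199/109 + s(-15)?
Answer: 48524/109 ≈ 445.17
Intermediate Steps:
X = 346/109 (X = -199/109 + 5 = 346/109 ≈ 3.1743)
442 + X = 442 + 346/109 = 48524/109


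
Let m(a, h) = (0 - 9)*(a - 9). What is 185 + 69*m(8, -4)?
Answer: 806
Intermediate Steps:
m(a, h) = 81 - 9*a (m(a, h) = -9*(-9 + a) = 81 - 9*a)
185 + 69*m(8, -4) = 185 + 69*(81 - 9*8) = 185 + 69*(81 - 72) = 185 + 69*9 = 185 + 621 = 806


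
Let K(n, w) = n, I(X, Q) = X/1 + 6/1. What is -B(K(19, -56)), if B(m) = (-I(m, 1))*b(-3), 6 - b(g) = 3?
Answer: 75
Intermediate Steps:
b(g) = 3 (b(g) = 6 - 1*3 = 6 - 3 = 3)
I(X, Q) = 6 + X (I(X, Q) = X*1 + 6*1 = X + 6 = 6 + X)
B(m) = -18 - 3*m (B(m) = -(6 + m)*3 = (-6 - m)*3 = -18 - 3*m)
-B(K(19, -56)) = -(-18 - 3*19) = -(-18 - 57) = -1*(-75) = 75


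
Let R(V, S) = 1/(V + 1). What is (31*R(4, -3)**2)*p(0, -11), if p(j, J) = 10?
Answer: 62/5 ≈ 12.400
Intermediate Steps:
R(V, S) = 1/(1 + V)
(31*R(4, -3)**2)*p(0, -11) = (31*(1/(1 + 4))**2)*10 = (31*(1/5)**2)*10 = (31*(1/25))*10 = (31/25)*10 = 62/5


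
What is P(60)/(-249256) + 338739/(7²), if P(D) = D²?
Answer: 1507724139/218099 ≈ 6913.0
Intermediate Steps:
P(60)/(-249256) + 338739/(7²) = 60²/(-249256) + 338739/(7²) = 3600*(-1/249256) + 338739/49 = -450/31157 + 338739*(1/49) = -450/31157 + 338739/49 = 1507724139/218099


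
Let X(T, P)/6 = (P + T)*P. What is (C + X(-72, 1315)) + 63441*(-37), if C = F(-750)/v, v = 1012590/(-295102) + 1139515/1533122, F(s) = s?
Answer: 181455350115867237/24323017009 ≈ 7.4602e+6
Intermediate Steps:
X(T, P) = 6*P*(P + T) (X(T, P) = 6*((P + T)*P) = 6*(P*(P + T)) = 6*P*(P + T))
v = -608075425225/226213684222 (v = 1012590*(-1/295102) + 1139515*(1/1533122) = -506295/147551 + 1139515/1533122 = -608075425225/226213684222 ≈ -2.6881)
C = 6786410526660/24323017009 (C = -750/(-608075425225/226213684222) = -750*(-226213684222/608075425225) = 6786410526660/24323017009 ≈ 279.01)
(C + X(-72, 1315)) + 63441*(-37) = (6786410526660/24323017009 + 6*1315*(1315 - 72)) + 63441*(-37) = (6786410526660/24323017009 + 6*1315*1243) - 2347317 = (6786410526660/24323017009 + 9807270) - 2347317 = 238549181432382090/24323017009 - 2347317 = 181455350115867237/24323017009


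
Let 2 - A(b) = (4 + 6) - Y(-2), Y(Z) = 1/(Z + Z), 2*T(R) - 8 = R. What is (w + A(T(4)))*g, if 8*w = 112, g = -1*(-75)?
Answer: 1725/4 ≈ 431.25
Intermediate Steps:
T(R) = 4 + R/2
Y(Z) = 1/(2*Z)
g = 75
A(b) = -33/4 (A(b) = 2 - ((4 + 6) - 1/(2*(-2))) = 2 - (10 - (-1)/(2*2)) = 2 - (10 - 1*(-¼)) = 2 - (10 + ¼) = 2 - 1*41/4 = 2 - 41/4 = -33/4)
w = 14 (w = (⅛)*112 = 14)
(w + A(T(4)))*g = (14 - 33/4)*75 = (23/4)*75 = 1725/4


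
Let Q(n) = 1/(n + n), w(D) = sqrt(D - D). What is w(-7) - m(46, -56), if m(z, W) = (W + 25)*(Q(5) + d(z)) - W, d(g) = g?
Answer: 13731/10 ≈ 1373.1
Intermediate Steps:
w(D) = 0 (w(D) = sqrt(0) = 0)
Q(n) = 1/(2*n)
m(z, W) = -W + (25 + W)*(1/10 + z) (m(z, W) = (W + 25)*((1/2)/5 + z) - W = (25 + W)*((1/2)*(1/5) + z) - W = (25 + W)*(1/10 + z) - W = -W + (25 + W)*(1/10 + z))
w(-7) - m(46, -56) = 0 - (5/2 + 25*46 - 9/10*(-56) - 56*46) = 0 - (5/2 + 1150 + 252/5 - 2576) = 0 - 1*(-13731/10) = 0 + 13731/10 = 13731/10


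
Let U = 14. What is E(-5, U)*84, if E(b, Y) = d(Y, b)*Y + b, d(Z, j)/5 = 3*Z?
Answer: 246540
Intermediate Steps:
d(Z, j) = 15*Z (d(Z, j) = 5*(3*Z) = 15*Z)
E(b, Y) = b + 15*Y**2 (E(b, Y) = (15*Y)*Y + b = 15*Y**2 + b = b + 15*Y**2)
E(-5, U)*84 = (-5 + 15*14**2)*84 = (-5 + 15*196)*84 = (-5 + 2940)*84 = 2935*84 = 246540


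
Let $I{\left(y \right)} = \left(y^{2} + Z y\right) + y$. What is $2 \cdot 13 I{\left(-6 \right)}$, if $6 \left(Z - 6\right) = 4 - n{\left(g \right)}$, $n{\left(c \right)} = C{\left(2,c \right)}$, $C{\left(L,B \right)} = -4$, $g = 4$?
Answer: $-364$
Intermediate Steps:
$n{\left(c \right)} = -4$
$Z = \frac{22}{3}$ ($Z = 6 + \frac{4 - -4}{6} = 6 + \frac{4 + 4}{6} = 6 + \frac{1}{6} \cdot 8 = 6 + \frac{4}{3} = \frac{22}{3} \approx 7.3333$)
$I{\left(y \right)} = y^{2} + \frac{25 y}{3}$ ($I{\left(y \right)} = \left(y^{2} + \frac{22 y}{3}\right) + y = y^{2} + \frac{25 y}{3}$)
$2 \cdot 13 I{\left(-6 \right)} = 2 \cdot 13 \cdot \frac{1}{3} \left(-6\right) \left(25 + 3 \left(-6\right)\right) = 26 \cdot \frac{1}{3} \left(-6\right) \left(25 - 18\right) = 26 \cdot \frac{1}{3} \left(-6\right) 7 = 26 \left(-14\right) = -364$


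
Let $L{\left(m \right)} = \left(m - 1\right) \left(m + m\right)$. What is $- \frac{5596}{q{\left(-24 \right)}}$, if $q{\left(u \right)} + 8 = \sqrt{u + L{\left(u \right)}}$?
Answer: $- \frac{5596}{139} - \frac{9793 \sqrt{6}}{139} \approx -212.83$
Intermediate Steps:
$L{\left(m \right)} = 2 m \left(-1 + m\right)$ ($L{\left(m \right)} = \left(-1 + m\right) 2 m = 2 m \left(-1 + m\right)$)
$q{\left(u \right)} = -8 + \sqrt{u + 2 u \left(-1 + u\right)}$
$- \frac{5596}{q{\left(-24 \right)}} = - \frac{5596}{-8 + \sqrt{- 24 \left(-1 + 2 \left(-24\right)\right)}} = - \frac{5596}{-8 + \sqrt{- 24 \left(-1 - 48\right)}} = - \frac{5596}{-8 + \sqrt{\left(-24\right) \left(-49\right)}} = - \frac{5596}{-8 + \sqrt{1176}} = - \frac{5596}{-8 + 14 \sqrt{6}}$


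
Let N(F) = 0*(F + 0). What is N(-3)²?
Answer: 0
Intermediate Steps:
N(F) = 0 (N(F) = 0*F = 0)
N(-3)² = 0² = 0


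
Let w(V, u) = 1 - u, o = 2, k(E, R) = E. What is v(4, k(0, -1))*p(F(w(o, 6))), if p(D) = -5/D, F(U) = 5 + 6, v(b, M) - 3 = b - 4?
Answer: -15/11 ≈ -1.3636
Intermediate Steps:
v(b, M) = -1 + b (v(b, M) = 3 + (b - 4) = 3 + (-4 + b) = -1 + b)
F(U) = 11
v(4, k(0, -1))*p(F(w(o, 6))) = (-1 + 4)*(-5/11) = 3*(-5*1/11) = 3*(-5/11) = -15/11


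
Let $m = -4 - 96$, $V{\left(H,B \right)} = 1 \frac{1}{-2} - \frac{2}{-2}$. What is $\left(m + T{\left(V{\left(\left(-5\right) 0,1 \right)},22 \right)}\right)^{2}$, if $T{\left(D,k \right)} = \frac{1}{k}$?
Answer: $\frac{4835601}{484} \approx 9990.9$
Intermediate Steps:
$V{\left(H,B \right)} = \frac{1}{2}$ ($V{\left(H,B \right)} = 1 \left(- \frac{1}{2}\right) - -1 = - \frac{1}{2} + 1 = \frac{1}{2}$)
$m = -100$ ($m = -4 - 96 = -100$)
$\left(m + T{\left(V{\left(\left(-5\right) 0,1 \right)},22 \right)}\right)^{2} = \left(-100 + \frac{1}{22}\right)^{2} = \left(- \frac{2199}{22}\right)^{2} = \frac{4835601}{484}$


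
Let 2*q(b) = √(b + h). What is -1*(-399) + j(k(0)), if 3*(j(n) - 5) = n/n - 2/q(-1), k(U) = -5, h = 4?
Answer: 1213/3 - 4*√3/9 ≈ 403.56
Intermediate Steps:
q(b) = √(4 + b)/2 (q(b) = √(b + 4)/2 = √(4 + b)/2)
j(n) = 16/3 - 4*√3/9 (j(n) = 5 + (n/n - 2*2/√(4 - 1))/3 = 5 + (1 - 2*2*√3/3)/3 = 5 + (1 - 4*√3/3)/3 = 5 + (⅓ - 4*√3/9) = 16/3 - 4*√3/9)
-1*(-399) + j(k(0)) = -1*(-399) + (16/3 - 4*√3/9) = 399 + (16/3 - 4*√3/9) = 1213/3 - 4*√3/9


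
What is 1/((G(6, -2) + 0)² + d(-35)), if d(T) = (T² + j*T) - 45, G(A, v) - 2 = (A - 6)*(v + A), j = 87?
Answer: -1/1861 ≈ -0.00053735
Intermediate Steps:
G(A, v) = 2 + (-6 + A)*(A + v) (G(A, v) = 2 + (A - 6)*(v + A) = 2 + (-6 + A)*(A + v))
d(T) = -45 + T² + 87*T (d(T) = (T² + 87*T) - 45 = -45 + T² + 87*T)
1/((G(6, -2) + 0)² + d(-35)) = 1/(((2 + 6² - 6*6 - 6*(-2) + 6*(-2)) + 0)² + (-45 + (-35)² + 87*(-35))) = 1/(((2 + 36 - 36 + 12 - 12) + 0)² + (-45 + 1225 - 3045)) = 1/((2 + 0)² - 1865) = 1/(2² - 1865) = 1/(4 - 1865) = 1/(-1861) = -1/1861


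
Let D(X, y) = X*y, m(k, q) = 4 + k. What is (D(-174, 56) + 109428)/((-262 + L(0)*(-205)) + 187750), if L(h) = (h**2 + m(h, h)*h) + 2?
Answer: 49842/93539 ≈ 0.53285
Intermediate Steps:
L(h) = 2 + h**2 + h*(4 + h) (L(h) = (h**2 + (4 + h)*h) + 2 = (h**2 + h*(4 + h)) + 2 = 2 + h**2 + h*(4 + h))
(D(-174, 56) + 109428)/((-262 + L(0)*(-205)) + 187750) = (-174*56 + 109428)/((-262 + (2 + 0**2 + 0*(4 + 0))*(-205)) + 187750) = (-9744 + 109428)/((-262 + (2 + 0 + 0*4)*(-205)) + 187750) = 99684/((-262 + (2 + 0 + 0)*(-205)) + 187750) = 99684/((-262 + 2*(-205)) + 187750) = 99684/((-262 - 410) + 187750) = 99684/(-672 + 187750) = 99684/187078 = 99684*(1/187078) = 49842/93539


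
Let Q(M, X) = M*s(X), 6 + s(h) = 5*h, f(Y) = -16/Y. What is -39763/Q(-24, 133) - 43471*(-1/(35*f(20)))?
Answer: -171605993/110712 ≈ -1550.0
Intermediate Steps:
s(h) = -6 + 5*h
Q(M, X) = M*(-6 + 5*X)
-39763/Q(-24, 133) - 43471*(-1/(35*f(20))) = -39763*(-1/(24*(-6 + 5*133))) - 43471/((-(-560)/20)) = -39763*(-1/(24*(-6 + 665))) - 43471/((-(-560)/20)) = -39763/((-24*659)) - 43471/((-35*(-4/5))) = -39763/(-15816) - 43471/28 = -39763*(-1/15816) - 43471*1/28 = 39763/15816 - 43471/28 = -171605993/110712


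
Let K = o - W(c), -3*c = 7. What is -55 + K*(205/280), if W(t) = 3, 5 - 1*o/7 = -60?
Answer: 3863/14 ≈ 275.93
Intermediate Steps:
o = 455 (o = 35 - 7*(-60) = 35 + 420 = 455)
c = -7/3 (c = -⅓*7 = -7/3 ≈ -2.3333)
K = 452 (K = 455 - 1*3 = 455 - 3 = 452)
-55 + K*(205/280) = -55 + 452*(205/280) = -55 + 452*(205*(1/280)) = -55 + 452*(41/56) = -55 + 4633/14 = 3863/14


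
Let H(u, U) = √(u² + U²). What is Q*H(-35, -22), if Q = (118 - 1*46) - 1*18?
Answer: 54*√1709 ≈ 2232.4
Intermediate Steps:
Q = 54 (Q = (118 - 46) - 18 = 72 - 18 = 54)
H(u, U) = √(U² + u²)
Q*H(-35, -22) = 54*√((-22)² + (-35)²) = 54*√(484 + 1225) = 54*√1709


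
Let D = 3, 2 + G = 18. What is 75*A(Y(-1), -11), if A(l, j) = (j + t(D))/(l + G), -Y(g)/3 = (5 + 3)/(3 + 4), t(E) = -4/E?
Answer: -6475/88 ≈ -73.580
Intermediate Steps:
G = 16 (G = -2 + 18 = 16)
Y(g) = -24/7 (Y(g) = -3*(5 + 3)/(3 + 4) = -24/7)
A(l, j) = (-4/3 + j)/(16 + l) (A(l, j) = (j - 4/3)/(l + 16) = (j - 4*⅓)/(16 + l) = (j - 4/3)/(16 + l) = (-4/3 + j)/(16 + l))
75*A(Y(-1), -11) = 75*((-4/3 - 11)/(16 - 24/7)) = 75*(-37/3/(88/7)) = 75*((7/88)*(-37/3)) = 75*(-259/264) = -6475/88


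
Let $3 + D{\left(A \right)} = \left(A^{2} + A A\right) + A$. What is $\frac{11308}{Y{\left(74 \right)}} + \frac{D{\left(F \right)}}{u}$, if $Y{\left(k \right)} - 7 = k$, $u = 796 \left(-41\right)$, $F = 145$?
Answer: $\frac{91407584}{660879} \approx 138.31$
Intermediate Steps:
$u = -32636$
$Y{\left(k \right)} = 7 + k$
$D{\left(A \right)} = -3 + A + 2 A^{2}$ ($D{\left(A \right)} = -3 + \left(\left(A^{2} + A A\right) + A\right) = -3 + \left(\left(A^{2} + A^{2}\right) + A\right) = -3 + \left(2 A^{2} + A\right) = -3 + \left(A + 2 A^{2}\right) = -3 + A + 2 A^{2}$)
$\frac{11308}{Y{\left(74 \right)}} + \frac{D{\left(F \right)}}{u} = \frac{11308}{7 + 74} + \frac{-3 + 145 + 2 \cdot 145^{2}}{-32636} = \frac{11308}{81} + \left(-3 + 145 + 2 \cdot 21025\right) \left(- \frac{1}{32636}\right) = 11308 \cdot \frac{1}{81} + \left(-3 + 145 + 42050\right) \left(- \frac{1}{32636}\right) = \frac{11308}{81} + 42192 \left(- \frac{1}{32636}\right) = \frac{11308}{81} - \frac{10548}{8159} = \frac{91407584}{660879}$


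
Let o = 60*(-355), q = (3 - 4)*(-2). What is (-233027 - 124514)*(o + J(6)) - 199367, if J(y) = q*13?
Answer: 7606127867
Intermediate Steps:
q = 2 (q = -1*(-2) = 2)
J(y) = 26 (J(y) = 2*13 = 26)
o = -21300
(-233027 - 124514)*(o + J(6)) - 199367 = (-233027 - 124514)*(-21300 + 26) - 199367 = -357541*(-21274) - 199367 = 7606327234 - 199367 = 7606127867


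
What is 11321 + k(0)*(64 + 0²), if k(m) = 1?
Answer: 11385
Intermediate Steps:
11321 + k(0)*(64 + 0²) = 11321 + 1*(64 + 0²) = 11321 + 1*(64 + 0) = 11321 + 1*64 = 11321 + 64 = 11385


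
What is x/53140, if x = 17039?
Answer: 17039/53140 ≈ 0.32064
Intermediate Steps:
x/53140 = 17039/53140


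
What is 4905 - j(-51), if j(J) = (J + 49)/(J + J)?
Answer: 250154/51 ≈ 4905.0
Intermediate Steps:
j(J) = (49 + J)/(2*J) (j(J) = (49 + J)/((2*J)) = (49 + J)*(1/(2*J)) = (49 + J)/(2*J))
4905 - j(-51) = 4905 - (49 - 51)/(2*(-51)) = 4905 - (-1)*(-2)/(2*51) = 4905 - 1*1/51 = 4905 - 1/51 = 250154/51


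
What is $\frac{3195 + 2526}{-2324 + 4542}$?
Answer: $\frac{5721}{2218} \approx 2.5793$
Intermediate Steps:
$\frac{3195 + 2526}{-2324 + 4542} = \frac{5721}{2218}$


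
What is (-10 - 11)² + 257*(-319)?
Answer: -81542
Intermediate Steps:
(-10 - 11)² + 257*(-319) = (-21)² - 81983 = 441 - 81983 = -81542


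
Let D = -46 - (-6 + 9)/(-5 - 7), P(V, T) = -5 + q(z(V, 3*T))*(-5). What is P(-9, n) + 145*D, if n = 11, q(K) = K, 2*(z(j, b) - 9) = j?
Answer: -26645/4 ≈ -6661.3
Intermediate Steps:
z(j, b) = 9 + j/2
P(V, T) = -50 - 5*V/2 (P(V, T) = -5 + (9 + V/2)*(-5) = -5 + (-45 - 5*V/2) = -50 - 5*V/2)
D = -183/4 (D = -46 - 3/(-12) = -46 - 3*(-1)/12 = -46 - 1*(-1/4) = -46 + 1/4 = -183/4 ≈ -45.750)
P(-9, n) + 145*D = (-50 - 5/2*(-9)) + 145*(-183/4) = (-50 + 45/2) - 26535/4 = -55/2 - 26535/4 = -26645/4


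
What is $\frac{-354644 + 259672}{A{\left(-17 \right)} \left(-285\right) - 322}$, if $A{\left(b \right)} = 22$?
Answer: $\frac{23743}{1648} \approx 14.407$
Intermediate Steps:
$\frac{-354644 + 259672}{A{\left(-17 \right)} \left(-285\right) - 322} = \frac{-354644 + 259672}{22 \left(-285\right) - 322} = - \frac{94972}{-6270 - 322} = - \frac{94972}{-6592} = \left(-94972\right) \left(- \frac{1}{6592}\right) = \frac{23743}{1648}$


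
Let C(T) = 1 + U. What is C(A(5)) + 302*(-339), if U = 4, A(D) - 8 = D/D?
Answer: -102373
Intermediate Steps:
A(D) = 9 (A(D) = 8 + D/D = 8 + 1 = 9)
C(T) = 5 (C(T) = 1 + 4 = 5)
C(A(5)) + 302*(-339) = 5 + 302*(-339) = 5 - 102378 = -102373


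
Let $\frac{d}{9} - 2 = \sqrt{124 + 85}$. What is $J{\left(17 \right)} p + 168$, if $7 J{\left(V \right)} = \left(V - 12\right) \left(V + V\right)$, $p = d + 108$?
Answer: $3228 + \frac{1530 \sqrt{209}}{7} \approx 6387.9$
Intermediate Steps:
$d = 18 + 9 \sqrt{209}$ ($d = 18 + 9 \sqrt{124 + 85} = 18 + 9 \sqrt{209} \approx 148.11$)
$p = 126 + 9 \sqrt{209}$ ($p = \left(18 + 9 \sqrt{209}\right) + 108 = 126 + 9 \sqrt{209} \approx 256.11$)
$J{\left(V \right)} = \frac{2 V \left(-12 + V\right)}{7}$ ($J{\left(V \right)} = \frac{\left(V - 12\right) \left(V + V\right)}{7} = \frac{\left(-12 + V\right) 2 V}{7} = \frac{2 V \left(-12 + V\right)}{7}$)
$J{\left(17 \right)} p + 168 = \frac{2}{7} \cdot 17 \left(-12 + 17\right) \left(126 + 9 \sqrt{209}\right) + 168 = \frac{2}{7} \cdot 17 \cdot 5 \left(126 + 9 \sqrt{209}\right) + 168 = \frac{170 \left(126 + 9 \sqrt{209}\right)}{7} + 168 = \left(3060 + \frac{1530 \sqrt{209}}{7}\right) + 168 = 3228 + \frac{1530 \sqrt{209}}{7}$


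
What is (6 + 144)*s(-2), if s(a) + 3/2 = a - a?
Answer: -225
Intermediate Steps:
s(a) = -3/2 (s(a) = -3/2 + (a - a) = -3/2 + 0 = -3/2)
(6 + 144)*s(-2) = (6 + 144)*(-3/2) = 150*(-3/2) = -225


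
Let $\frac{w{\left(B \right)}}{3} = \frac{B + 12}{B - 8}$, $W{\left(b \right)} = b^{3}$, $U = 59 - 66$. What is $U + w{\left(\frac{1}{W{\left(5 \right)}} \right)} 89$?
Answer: $- \frac{135920}{333} \approx -408.17$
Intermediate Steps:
$U = -7$ ($U = 59 - 66 = -7$)
$w{\left(B \right)} = \frac{3 \left(12 + B\right)}{-8 + B}$ ($w{\left(B \right)} = 3 \frac{B + 12}{B - 8} = 3 \frac{12 + B}{-8 + B} = \frac{3 \left(12 + B\right)}{-8 + B}$)
$U + w{\left(\frac{1}{W{\left(5 \right)}} \right)} 89 = -7 + \frac{3 \left(12 + \frac{1}{5^{3}}\right)}{-8 + \frac{1}{5^{3}}} \cdot 89 = -7 + \frac{3 \left(12 + \frac{1}{125}\right)}{-8 + \frac{1}{125}} \cdot 89 = -7 + 3 \frac{1}{- \frac{999}{125}} \cdot \frac{1501}{125} \cdot 89 = -7 + 3 \left(- \frac{125}{999}\right) \frac{1501}{125} \cdot 89 = -7 - \frac{133589}{333} = - \frac{135920}{333}$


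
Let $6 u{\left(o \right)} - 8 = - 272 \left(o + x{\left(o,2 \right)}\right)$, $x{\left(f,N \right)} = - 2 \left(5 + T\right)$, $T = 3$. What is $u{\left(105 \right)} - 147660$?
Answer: $- \frac{455080}{3} \approx -1.5169 \cdot 10^{5}$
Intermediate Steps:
$x{\left(f,N \right)} = -16$ ($x{\left(f,N \right)} = - 2 \left(5 + 3\right) = \left(-2\right) 8 = -16$)
$u{\left(o \right)} = \frac{2180}{3} - \frac{136 o}{3}$ ($u{\left(o \right)} = \frac{4}{3} + \frac{\left(-272\right) \left(o - 16\right)}{6} = \frac{4}{3} + \frac{\left(-272\right) \left(-16 + o\right)}{6} = \frac{4}{3} + \frac{4352 - 272 o}{6} = \frac{4}{3} - \left(- \frac{2176}{3} + \frac{136 o}{3}\right) = \frac{2180}{3} - \frac{136 o}{3}$)
$u{\left(105 \right)} - 147660 = \left(\frac{2180}{3} - 4760\right) - 147660 = - \frac{12100}{3} - 147660 = - \frac{455080}{3}$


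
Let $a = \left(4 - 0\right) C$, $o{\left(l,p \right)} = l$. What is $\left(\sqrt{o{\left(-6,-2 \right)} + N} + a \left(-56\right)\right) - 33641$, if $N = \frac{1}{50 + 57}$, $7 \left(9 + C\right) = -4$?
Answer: $-31497 + \frac{i \sqrt{68587}}{107} \approx -31497.0 + 2.4476 i$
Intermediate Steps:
$C = - \frac{67}{7}$ ($C = -9 + \frac{1}{7} \left(-4\right) = -9 - \frac{4}{7} = - \frac{67}{7} \approx -9.5714$)
$N = \frac{1}{107} \approx 0.0093458$
$a = - \frac{268}{7}$ ($a = \left(4 - 0\right) \left(- \frac{67}{7}\right) = \left(4 + 0\right) \left(- \frac{67}{7}\right) = 4 \left(- \frac{67}{7}\right) = - \frac{268}{7} \approx -38.286$)
$\left(\sqrt{o{\left(-6,-2 \right)} + N} + a \left(-56\right)\right) - 33641 = \left(\sqrt{-6 + \frac{1}{107}} - -2144\right) - 33641 = \left(\sqrt{- \frac{641}{107}} + 2144\right) - 33641 = \left(\frac{i \sqrt{68587}}{107} + 2144\right) - 33641 = \left(2144 + \frac{i \sqrt{68587}}{107}\right) - 33641 = -31497 + \frac{i \sqrt{68587}}{107}$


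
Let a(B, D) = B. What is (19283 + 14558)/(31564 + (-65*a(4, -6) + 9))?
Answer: 33841/31313 ≈ 1.0807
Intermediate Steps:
(19283 + 14558)/(31564 + (-65*a(4, -6) + 9)) = (19283 + 14558)/(31564 + (-65*4 + 9)) = 33841/(31564 + (-260 + 9)) = 33841/(31564 - 251) = 33841/31313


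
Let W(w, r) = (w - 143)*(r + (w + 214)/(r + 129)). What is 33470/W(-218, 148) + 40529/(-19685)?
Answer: -391128028199/145650417360 ≈ -2.6854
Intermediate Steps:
W(w, r) = (-143 + w)*(r + (214 + w)/(129 + r))
33470/W(-218, 148) + 40529/(-19685) = 33470/(((-30602 + (-218)² - 18447*148 - 143*148² + 71*(-218) - 218*148² + 129*148*(-218))/(129 + 148))) + 40529/(-19685) = 33470/(((-30602 + 47524 - 2730156 - 143*21904 - 15478 - 218*21904 - 4162056)/277)) + 40529*(-1/19685) = 33470/(((-30602 + 47524 - 2730156 - 3132272 - 15478 - 4775072 - 4162056)/277)) - 40529/19685 = 33470/(((1/277)*(-14798112))) - 40529/19685 = 33470/(-14798112/277) - 40529/19685 = 33470*(-277/14798112) - 40529/19685 = -4635595/7399056 - 40529/19685 = -391128028199/145650417360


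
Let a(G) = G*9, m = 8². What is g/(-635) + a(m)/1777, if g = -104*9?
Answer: 2029032/1128395 ≈ 1.7982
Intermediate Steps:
m = 64
g = -936
a(G) = 9*G
g/(-635) + a(m)/1777 = -936/(-635) + (9*64)/1777 = -936*(-1/635) + 576*(1/1777) = 936/635 + 576/1777 = 2029032/1128395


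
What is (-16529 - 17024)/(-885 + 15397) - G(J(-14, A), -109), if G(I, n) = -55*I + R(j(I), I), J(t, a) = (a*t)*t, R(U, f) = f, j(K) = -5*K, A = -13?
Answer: -1996768657/14512 ≈ -1.3759e+5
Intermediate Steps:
J(t, a) = a*t**2
G(I, n) = -54*I (G(I, n) = -55*I + I = -54*I)
(-16529 - 17024)/(-885 + 15397) - G(J(-14, A), -109) = (-16529 - 17024)/(-885 + 15397) - (-54)*(-13*(-14)**2) = -33553/14512 - (-54)*(-13*196) = -33553*1/14512 - (-54)*(-2548) = -33553/14512 - 1*137592 = -33553/14512 - 137592 = -1996768657/14512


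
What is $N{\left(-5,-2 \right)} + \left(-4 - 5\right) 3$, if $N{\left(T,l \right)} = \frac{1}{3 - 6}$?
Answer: $- \frac{82}{3} \approx -27.333$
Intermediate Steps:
$N{\left(T,l \right)} = - \frac{1}{3}$ ($N{\left(T,l \right)} = \frac{1}{3 - 6} = \frac{1}{-3} = - \frac{1}{3}$)
$N{\left(-5,-2 \right)} + \left(-4 - 5\right) 3 = - \frac{1}{3} + \left(-4 - 5\right) 3 = - \frac{1}{3} - 27 = - \frac{82}{3}$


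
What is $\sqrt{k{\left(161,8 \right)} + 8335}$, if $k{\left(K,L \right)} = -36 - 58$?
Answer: $\sqrt{8241} \approx 90.78$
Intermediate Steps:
$k{\left(K,L \right)} = -94$ ($k{\left(K,L \right)} = -36 - 58 = -94$)
$\sqrt{k{\left(161,8 \right)} + 8335} = \sqrt{-94 + 8335} = \sqrt{8241}$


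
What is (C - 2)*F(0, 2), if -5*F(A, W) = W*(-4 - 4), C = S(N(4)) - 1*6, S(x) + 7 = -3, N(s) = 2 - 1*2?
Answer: -288/5 ≈ -57.600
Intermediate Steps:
N(s) = 0 (N(s) = 2 - 2 = 0)
S(x) = -10 (S(x) = -7 - 3 = -10)
C = -16 (C = -10 - 1*6 = -10 - 6 = -16)
F(A, W) = 8*W/5 (F(A, W) = -W*(-4 - 4)/5 = -W*(-8)/5 = -(-8)*W/5 = 8*W/5)
(C - 2)*F(0, 2) = (-16 - 2)*((8/5)*2) = -18*16/5 = -288/5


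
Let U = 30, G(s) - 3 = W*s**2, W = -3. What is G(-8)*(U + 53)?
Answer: -15687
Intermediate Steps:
G(s) = 3 - 3*s**2
G(-8)*(U + 53) = (3 - 3*(-8)**2)*(30 + 53) = (3 - 3*64)*83 = (3 - 192)*83 = -189*83 = -15687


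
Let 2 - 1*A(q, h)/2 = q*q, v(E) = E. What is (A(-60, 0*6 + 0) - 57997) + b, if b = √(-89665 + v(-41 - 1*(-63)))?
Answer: -65193 + I*√89643 ≈ -65193.0 + 299.4*I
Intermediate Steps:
b = I*√89643 (b = √(-89665 + (-41 - 1*(-63))) = √(-89665 + (-41 + 63)) = √(-89665 + 22) = √(-89643) = I*√89643 ≈ 299.4*I)
A(q, h) = 4 - 2*q² (A(q, h) = 4 - 2*q*q = 4 - 2*q²)
(A(-60, 0*6 + 0) - 57997) + b = ((4 - 2*(-60)²) - 57997) + I*√89643 = ((4 - 2*3600) - 57997) + I*√89643 = ((4 - 7200) - 57997) + I*√89643 = (-7196 - 57997) + I*√89643 = -65193 + I*√89643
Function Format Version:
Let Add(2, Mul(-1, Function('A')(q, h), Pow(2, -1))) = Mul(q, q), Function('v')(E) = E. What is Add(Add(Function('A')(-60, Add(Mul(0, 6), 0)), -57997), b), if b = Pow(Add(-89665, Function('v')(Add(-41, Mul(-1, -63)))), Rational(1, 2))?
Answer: Add(-65193, Mul(I, Pow(89643, Rational(1, 2)))) ≈ Add(-65193., Mul(299.40, I))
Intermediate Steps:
b = Mul(I, Pow(89643, Rational(1, 2))) (b = Pow(Add(-89665, Add(-41, Mul(-1, -63))), Rational(1, 2)) = Pow(Add(-89665, Add(-41, 63)), Rational(1, 2)) = Pow(Add(-89665, 22), Rational(1, 2)) = Pow(-89643, Rational(1, 2)) = Mul(I, Pow(89643, Rational(1, 2))) ≈ Mul(299.40, I))
Function('A')(q, h) = Add(4, Mul(-2, Pow(q, 2))) (Function('A')(q, h) = Add(4, Mul(-2, Mul(q, q))) = Add(4, Mul(-2, Pow(q, 2))))
Add(Add(Function('A')(-60, Add(Mul(0, 6), 0)), -57997), b) = Add(Add(Add(4, Mul(-2, Pow(-60, 2))), -57997), Mul(I, Pow(89643, Rational(1, 2)))) = Add(Add(Add(4, Mul(-2, 3600)), -57997), Mul(I, Pow(89643, Rational(1, 2)))) = Add(Add(Add(4, -7200), -57997), Mul(I, Pow(89643, Rational(1, 2)))) = Add(Add(-7196, -57997), Mul(I, Pow(89643, Rational(1, 2)))) = Add(-65193, Mul(I, Pow(89643, Rational(1, 2))))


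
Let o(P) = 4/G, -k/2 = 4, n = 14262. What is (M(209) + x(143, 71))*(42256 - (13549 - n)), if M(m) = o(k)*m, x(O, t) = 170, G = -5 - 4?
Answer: 9940162/3 ≈ 3.3134e+6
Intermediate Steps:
G = -9
k = -8 (k = -2*4 = -8)
o(P) = -4/9 (o(P) = 4/(-9) = 4*(-1/9) = -4/9)
M(m) = -4*m/9
(M(209) + x(143, 71))*(42256 - (13549 - n)) = (-4/9*209 + 170)*(42256 - (13549 - 1*14262)) = (-836/9 + 170)*(42256 - (13549 - 14262)) = 694*(42256 - 1*(-713))/9 = 694*(42256 + 713)/9 = (694/9)*42969 = 9940162/3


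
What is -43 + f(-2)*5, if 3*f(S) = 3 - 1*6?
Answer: -48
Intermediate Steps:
f(S) = -1 (f(S) = (3 - 1*6)/3 = (3 - 6)/3 = (⅓)*(-3) = -1)
-43 + f(-2)*5 = -43 - 1*5 = -43 - 5 = -48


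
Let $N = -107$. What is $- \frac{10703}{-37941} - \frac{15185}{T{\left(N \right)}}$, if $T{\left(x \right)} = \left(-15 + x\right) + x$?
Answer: $\frac{578585072}{8688489} \approx 66.592$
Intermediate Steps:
$T{\left(x \right)} = -15 + 2 x$
$- \frac{10703}{-37941} - \frac{15185}{T{\left(N \right)}} = - \frac{10703}{-37941} - \frac{15185}{-15 + 2 \left(-107\right)} = \left(-10703\right) \left(- \frac{1}{37941}\right) - \frac{15185}{-15 - 214} = \frac{10703}{37941} - \frac{15185}{-229} = \frac{10703}{37941} - - \frac{15185}{229} = \frac{10703}{37941} + \frac{15185}{229} = \frac{578585072}{8688489}$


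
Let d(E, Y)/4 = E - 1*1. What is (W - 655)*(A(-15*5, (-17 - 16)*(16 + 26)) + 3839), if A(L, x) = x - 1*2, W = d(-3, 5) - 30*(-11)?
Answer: -835791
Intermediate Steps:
d(E, Y) = -4 + 4*E (d(E, Y) = 4*(E - 1*1) = 4*(E - 1) = 4*(-1 + E) = -4 + 4*E)
W = 314 (W = (-4 + 4*(-3)) - 30*(-11) = (-4 - 12) + 330 = -16 + 330 = 314)
A(L, x) = -2 + x (A(L, x) = x - 2 = -2 + x)
(W - 655)*(A(-15*5, (-17 - 16)*(16 + 26)) + 3839) = (314 - 655)*((-2 + (-17 - 16)*(16 + 26)) + 3839) = -341*((-2 - 33*42) + 3839) = -341*((-2 - 1386) + 3839) = -341*(-1388 + 3839) = -341*2451 = -835791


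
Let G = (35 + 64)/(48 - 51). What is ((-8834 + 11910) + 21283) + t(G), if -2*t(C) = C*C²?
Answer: 84655/2 ≈ 42328.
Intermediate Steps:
G = -33 (G = 99/(-3) = 99*(-⅓) = -33)
t(C) = -C³/2 (t(C) = -C*C²/2 = -C³/2)
((-8834 + 11910) + 21283) + t(G) = ((-8834 + 11910) + 21283) - ½*(-33)³ = (3076 + 21283) - ½*(-35937) = 24359 + 35937/2 = 84655/2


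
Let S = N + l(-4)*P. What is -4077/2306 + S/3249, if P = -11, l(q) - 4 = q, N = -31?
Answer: -13317659/7492194 ≈ -1.7775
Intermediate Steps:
l(q) = 4 + q
S = -31 (S = -31 + (4 - 4)*(-11) = -31 + 0*(-11) = -31 + 0 = -31)
-4077/2306 + S/3249 = -4077/2306 - 31/3249 = -13317659/7492194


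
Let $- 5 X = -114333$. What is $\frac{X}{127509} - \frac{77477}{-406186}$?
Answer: $\frac{31945179301}{86320617790} \approx 0.37008$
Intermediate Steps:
$X = \frac{114333}{5}$ ($X = \left(- \frac{1}{5}\right) \left(-114333\right) = \frac{114333}{5} \approx 22867.0$)
$\frac{X}{127509} - \frac{77477}{-406186} = \frac{114333}{5 \cdot 127509} - \frac{77477}{-406186} = \frac{114333}{5} \cdot \frac{1}{127509} - - \frac{77477}{406186} = \frac{38111}{212515} + \frac{77477}{406186} = \frac{31945179301}{86320617790}$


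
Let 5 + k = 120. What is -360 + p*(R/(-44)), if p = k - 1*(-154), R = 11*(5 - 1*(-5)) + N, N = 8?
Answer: -23791/22 ≈ -1081.4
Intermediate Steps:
k = 115 (k = -5 + 120 = 115)
R = 118 (R = 11*(5 - 1*(-5)) + 8 = 11*(5 + 5) + 8 = 11*10 + 8 = 110 + 8 = 118)
p = 269 (p = 115 - 1*(-154) = 115 + 154 = 269)
-360 + p*(R/(-44)) = -360 + 269*(118/(-44)) = -360 + 269*(118*(-1/44)) = -360 + 269*(-59/22) = -360 - 15871/22 = -23791/22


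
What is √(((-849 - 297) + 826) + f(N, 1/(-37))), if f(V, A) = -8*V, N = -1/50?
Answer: 2*I*√1999/5 ≈ 17.884*I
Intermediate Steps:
N = -1/50 (N = -1*1/50 = -1/50 ≈ -0.020000)
√(((-849 - 297) + 826) + f(N, 1/(-37))) = √(((-849 - 297) + 826) - 8*(-1/50)) = √((-1146 + 826) + 4/25) = √(-320 + 4/25) = √(-7996/25) = 2*I*√1999/5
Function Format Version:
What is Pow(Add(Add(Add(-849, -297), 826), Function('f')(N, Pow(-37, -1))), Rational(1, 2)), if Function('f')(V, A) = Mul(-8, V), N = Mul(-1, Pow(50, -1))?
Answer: Mul(Rational(2, 5), I, Pow(1999, Rational(1, 2))) ≈ Mul(17.884, I)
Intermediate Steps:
N = Rational(-1, 50) (N = Mul(-1, Rational(1, 50)) = Rational(-1, 50) ≈ -0.020000)
Pow(Add(Add(Add(-849, -297), 826), Function('f')(N, Pow(-37, -1))), Rational(1, 2)) = Pow(Add(Add(Add(-849, -297), 826), Mul(-8, Rational(-1, 50))), Rational(1, 2)) = Pow(Add(Add(-1146, 826), Rational(4, 25)), Rational(1, 2)) = Pow(Add(-320, Rational(4, 25)), Rational(1, 2)) = Pow(Rational(-7996, 25), Rational(1, 2)) = Mul(Rational(2, 5), I, Pow(1999, Rational(1, 2)))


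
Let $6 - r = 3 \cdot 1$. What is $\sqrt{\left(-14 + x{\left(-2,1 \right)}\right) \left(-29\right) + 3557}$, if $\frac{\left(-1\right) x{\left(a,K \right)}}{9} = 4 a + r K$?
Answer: $\sqrt{2658} \approx 51.556$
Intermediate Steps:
$r = 3$ ($r = 6 - 3 \cdot 1 = 6 - 3 = 3$)
$x{\left(a,K \right)} = - 36 a - 27 K$ ($x{\left(a,K \right)} = - 9 \left(4 a + 3 K\right) = - 9 \left(3 K + 4 a\right) = - 36 a - 27 K$)
$\sqrt{\left(-14 + x{\left(-2,1 \right)}\right) \left(-29\right) + 3557} = \sqrt{\left(-14 - -45\right) \left(-29\right) + 3557} = \sqrt{\left(-14 + \left(72 - 27\right)\right) \left(-29\right) + 3557} = \sqrt{\left(-14 + 45\right) \left(-29\right) + 3557} = \sqrt{31 \left(-29\right) + 3557} = \sqrt{-899 + 3557} = \sqrt{2658}$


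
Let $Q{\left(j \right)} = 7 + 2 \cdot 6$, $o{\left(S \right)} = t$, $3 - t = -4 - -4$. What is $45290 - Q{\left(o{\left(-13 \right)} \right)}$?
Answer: $45271$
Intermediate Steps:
$t = 3$ ($t = 3 - \left(-4 - -4\right) = 3 - \left(-4 + 4\right) = 3 - 0 = 3 + 0 = 3$)
$o{\left(S \right)} = 3$
$Q{\left(j \right)} = 19$ ($Q{\left(j \right)} = 7 + 12 = 19$)
$45290 - Q{\left(o{\left(-13 \right)} \right)} = 45290 - 19 = 45271$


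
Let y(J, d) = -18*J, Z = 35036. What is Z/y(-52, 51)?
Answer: 8759/234 ≈ 37.432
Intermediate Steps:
Z/y(-52, 51) = 35036/((-18*(-52))) = 35036/936 = 35036*(1/936) = 8759/234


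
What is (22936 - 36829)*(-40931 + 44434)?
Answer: -48667179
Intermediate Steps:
(22936 - 36829)*(-40931 + 44434) = -13893*3503 = -48667179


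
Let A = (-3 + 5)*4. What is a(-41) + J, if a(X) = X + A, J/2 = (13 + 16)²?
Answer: 1649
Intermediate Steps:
A = 8 (A = 2*4 = 8)
J = 1682 (J = 2*(13 + 16)² = 2*29² = 2*841 = 1682)
a(X) = 8 + X (a(X) = X + 8 = 8 + X)
a(-41) + J = (8 - 41) + 1682 = -33 + 1682 = 1649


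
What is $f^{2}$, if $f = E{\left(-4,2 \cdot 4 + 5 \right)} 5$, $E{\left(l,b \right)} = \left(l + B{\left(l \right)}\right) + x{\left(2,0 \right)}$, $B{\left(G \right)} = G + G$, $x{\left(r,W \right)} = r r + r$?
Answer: $900$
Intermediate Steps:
$x{\left(r,W \right)} = r + r^{2}$ ($x{\left(r,W \right)} = r^{2} + r = r + r^{2}$)
$B{\left(G \right)} = 2 G$
$E{\left(l,b \right)} = 6 + 3 l$ ($E{\left(l,b \right)} = \left(l + 2 l\right) + 2 \left(1 + 2\right) = 3 l + 2 \cdot 3 = 3 l + 6 = 6 + 3 l$)
$f = -30$ ($f = \left(6 + 3 \left(-4\right)\right) 5 = \left(6 - 12\right) 5 = \left(-6\right) 5 = -30$)
$f^{2} = \left(-30\right)^{2} = 900$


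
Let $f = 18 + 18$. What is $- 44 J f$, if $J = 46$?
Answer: $-72864$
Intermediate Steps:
$f = 36$
$- 44 J f = \left(-44\right) 46 \cdot 36 = \left(-2024\right) 36 = -72864$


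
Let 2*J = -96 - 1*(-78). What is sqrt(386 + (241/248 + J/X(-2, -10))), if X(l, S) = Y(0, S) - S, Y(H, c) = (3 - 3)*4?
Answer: sqrt(148405990)/620 ≈ 19.649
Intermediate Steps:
Y(H, c) = 0 (Y(H, c) = 0*4 = 0)
X(l, S) = -S (X(l, S) = 0 - S = -S)
J = -9 (J = (-96 - 1*(-78))/2 = (-96 + 78)/2 = (1/2)*(-18) = -9)
sqrt(386 + (241/248 + J/X(-2, -10))) = sqrt(386 + (241/248 - 9/((-1*(-10))))) = sqrt(386 + (241*(1/248) - 9/10)) = sqrt(386 + (241/248 - 9*1/10)) = sqrt(386 + (241/248 - 9/10)) = sqrt(386 + 89/1240) = sqrt(478729/1240) = sqrt(148405990)/620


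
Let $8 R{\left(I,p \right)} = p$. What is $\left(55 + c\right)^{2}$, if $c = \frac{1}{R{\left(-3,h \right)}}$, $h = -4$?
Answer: $2809$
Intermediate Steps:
$R{\left(I,p \right)} = \frac{p}{8}$
$c = -2$ ($c = \frac{1}{\frac{1}{8} \left(-4\right)} = \frac{1}{- \frac{1}{2}} = -2$)
$\left(55 + c\right)^{2} = \left(55 - 2\right)^{2} = 53^{2} = 2809$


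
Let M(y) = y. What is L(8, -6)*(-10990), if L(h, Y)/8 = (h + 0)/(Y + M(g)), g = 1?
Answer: 140672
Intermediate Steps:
L(h, Y) = 8*h/(1 + Y) (L(h, Y) = 8*((h + 0)/(Y + 1)) = 8*(h/(1 + Y)) = 8*h/(1 + Y))
L(8, -6)*(-10990) = (8*8/(1 - 6))*(-10990) = (8*8/(-5))*(-10990) = (8*8*(-⅕))*(-10990) = -64/5*(-10990) = 140672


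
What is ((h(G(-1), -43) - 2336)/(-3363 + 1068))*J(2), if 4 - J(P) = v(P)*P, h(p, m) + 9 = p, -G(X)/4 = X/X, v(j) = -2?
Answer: 696/85 ≈ 8.1882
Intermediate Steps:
G(X) = -4 (G(X) = -4*X/X = -4*1 = -4)
h(p, m) = -9 + p
J(P) = 4 + 2*P (J(P) = 4 - (-2)*P = 4 + 2*P)
((h(G(-1), -43) - 2336)/(-3363 + 1068))*J(2) = (((-9 - 4) - 2336)/(-3363 + 1068))*(4 + 2*2) = ((-13 - 2336)/(-2295))*(4 + 4) = -2349*(-1/2295)*8 = (87/85)*8 = 696/85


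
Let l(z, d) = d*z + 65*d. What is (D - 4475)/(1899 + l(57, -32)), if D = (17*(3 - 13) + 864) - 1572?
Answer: 5353/2005 ≈ 2.6698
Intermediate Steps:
D = -878 (D = (17*(-10) + 864) - 1572 = (-170 + 864) - 1572 = 694 - 1572 = -878)
l(z, d) = 65*d + d*z
(D - 4475)/(1899 + l(57, -32)) = (-878 - 4475)/(1899 - 32*(65 + 57)) = -5353/(1899 - 32*122) = -5353/(1899 - 3904) = -5353/(-2005) = -5353*(-1/2005) = 5353/2005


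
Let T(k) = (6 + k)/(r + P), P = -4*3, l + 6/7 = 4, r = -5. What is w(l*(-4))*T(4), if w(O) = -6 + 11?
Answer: -50/17 ≈ -2.9412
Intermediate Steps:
l = 22/7 (l = -6/7 + 4 = 22/7 ≈ 3.1429)
P = -12
w(O) = 5
T(k) = -6/17 - k/17 (T(k) = (6 + k)/(-5 - 12) = (6 + k)/(-17) = (6 + k)*(-1/17) = -6/17 - k/17)
w(l*(-4))*T(4) = 5*(-6/17 - 1/17*4) = 5*(-6/17 - 4/17) = 5*(-10/17) = -50/17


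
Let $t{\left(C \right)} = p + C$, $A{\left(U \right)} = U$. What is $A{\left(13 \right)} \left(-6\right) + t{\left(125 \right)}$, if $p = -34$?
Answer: $13$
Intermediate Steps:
$t{\left(C \right)} = -34 + C$
$A{\left(13 \right)} \left(-6\right) + t{\left(125 \right)} = 13 \left(-6\right) + \left(-34 + 125\right) = -78 + 91 = 13$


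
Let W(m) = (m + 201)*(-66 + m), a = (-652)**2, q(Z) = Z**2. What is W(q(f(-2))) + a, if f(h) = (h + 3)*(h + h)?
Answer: 414254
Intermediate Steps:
f(h) = 2*h*(3 + h) (f(h) = (3 + h)*(2*h) = 2*h*(3 + h))
a = 425104
W(m) = (-66 + m)*(201 + m) (W(m) = (201 + m)*(-66 + m) = (-66 + m)*(201 + m))
W(q(f(-2))) + a = (-13266 + ((2*(-2)*(3 - 2))**2)**2 + 135*(2*(-2)*(3 - 2))**2) + 425104 = (-13266 + ((2*(-2)*1)**2)**2 + 135*(2*(-2)*1)**2) + 425104 = (-13266 + ((-4)**2)**2 + 135*(-4)**2) + 425104 = (-13266 + 16**2 + 135*16) + 425104 = (-13266 + 256 + 2160) + 425104 = -10850 + 425104 = 414254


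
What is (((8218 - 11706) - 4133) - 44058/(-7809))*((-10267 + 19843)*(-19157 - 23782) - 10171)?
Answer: 8151007659535195/2603 ≈ 3.1314e+12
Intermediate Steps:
(((8218 - 11706) - 4133) - 44058/(-7809))*((-10267 + 19843)*(-19157 - 23782) - 10171) = ((-3488 - 4133) - 44058*(-1/7809))*(9576*(-42939) - 10171) = (-7621 + 14686/2603)*(-411183864 - 10171) = -19822777/2603*(-411194035) = 8151007659535195/2603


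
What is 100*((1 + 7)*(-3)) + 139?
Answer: -2261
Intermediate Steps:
100*((1 + 7)*(-3)) + 139 = 100*(8*(-3)) + 139 = 100*(-24) + 139 = -2400 + 139 = -2261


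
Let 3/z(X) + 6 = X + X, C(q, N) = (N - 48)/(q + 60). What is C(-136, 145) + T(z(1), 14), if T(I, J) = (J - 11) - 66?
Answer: -4885/76 ≈ -64.276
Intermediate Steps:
C(q, N) = (-48 + N)/(60 + q)
z(X) = 3/(-6 + 2*X) (z(X) = 3/(-6 + (X + X)) = 3/(-6 + 2*X))
T(I, J) = -77 + J (T(I, J) = (-11 + J) - 66 = -77 + J)
C(-136, 145) + T(z(1), 14) = (-48 + 145)/(60 - 136) + (-77 + 14) = 97/(-76) - 63 = -1/76*97 - 63 = -97/76 - 63 = -4885/76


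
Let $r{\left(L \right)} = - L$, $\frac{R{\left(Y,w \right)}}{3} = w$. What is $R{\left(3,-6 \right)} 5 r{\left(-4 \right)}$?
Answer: $-360$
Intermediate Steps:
$R{\left(Y,w \right)} = 3 w$
$R{\left(3,-6 \right)} 5 r{\left(-4 \right)} = 3 \left(-6\right) 5 \left(\left(-1\right) \left(-4\right)\right) = \left(-18\right) 5 \cdot 4 = \left(-90\right) 4 = -360$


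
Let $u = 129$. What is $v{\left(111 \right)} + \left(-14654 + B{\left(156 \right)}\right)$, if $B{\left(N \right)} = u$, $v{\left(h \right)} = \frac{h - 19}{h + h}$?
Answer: $- \frac{1612229}{111} \approx -14525.0$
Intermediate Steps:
$v{\left(h \right)} = \frac{-19 + h}{2 h}$
$B{\left(N \right)} = 129$
$v{\left(111 \right)} + \left(-14654 + B{\left(156 \right)}\right) = \frac{-19 + 111}{2 \cdot 111} + \left(-14654 + 129\right) = \frac{1}{2} \cdot \frac{1}{111} \cdot 92 - 14525 = \frac{46}{111} - 14525 = - \frac{1612229}{111}$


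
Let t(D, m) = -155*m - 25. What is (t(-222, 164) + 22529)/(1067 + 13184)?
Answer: -2916/14251 ≈ -0.20462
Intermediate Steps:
t(D, m) = -25 - 155*m
(t(-222, 164) + 22529)/(1067 + 13184) = ((-25 - 155*164) + 22529)/(1067 + 13184) = ((-25 - 25420) + 22529)/14251 = (-25445 + 22529)*(1/14251) = -2916*1/14251 = -2916/14251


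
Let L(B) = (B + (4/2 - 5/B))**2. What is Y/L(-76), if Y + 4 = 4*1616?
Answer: 37312960/31573161 ≈ 1.1818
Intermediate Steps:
L(B) = (2 + B - 5/B)**2 (L(B) = (B + (4*(1/2) - 5/B))**2 = (B + (2 - 5/B))**2 = (2 + B - 5/B)**2)
Y = 6460 (Y = -4 + 4*1616 = -4 + 6464 = 6460)
Y/L(-76) = 6460/(((-5 + (-76)**2 + 2*(-76))**2/(-76)**2)) = 6460/(((-5 + 5776 - 152)**2/5776)) = 6460/(((1/5776)*5619**2)) = 6460/(((1/5776)*31573161)) = 6460/(31573161/5776) = 6460*(5776/31573161) = 37312960/31573161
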